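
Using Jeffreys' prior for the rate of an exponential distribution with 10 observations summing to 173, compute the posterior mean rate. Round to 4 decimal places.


Jeffreys' prior leads to posterior Gamma(10, 173).
Mean = 10/173 = 0.0578

0.0578


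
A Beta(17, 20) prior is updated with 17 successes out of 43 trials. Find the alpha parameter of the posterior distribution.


In the Beta-Binomial conjugate update:
alpha_post = alpha_prior + successes
= 17 + 17
= 34

34


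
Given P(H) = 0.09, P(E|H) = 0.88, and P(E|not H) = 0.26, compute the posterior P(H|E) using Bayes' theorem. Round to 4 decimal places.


By Bayes' theorem: P(H|E) = P(E|H)*P(H) / P(E)
P(E) = P(E|H)*P(H) + P(E|not H)*P(not H)
P(E) = 0.88*0.09 + 0.26*0.91 = 0.3158
P(H|E) = 0.88*0.09 / 0.3158 = 0.2508

0.2508


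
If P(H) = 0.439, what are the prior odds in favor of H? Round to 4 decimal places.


Prior odds = P(H) / (1 - P(H))
= 0.439 / 0.561
= 0.7825

0.7825


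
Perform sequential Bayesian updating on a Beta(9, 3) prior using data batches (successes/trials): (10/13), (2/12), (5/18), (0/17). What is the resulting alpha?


Accumulate successes: 17
Posterior alpha = prior alpha + sum of successes
= 9 + 17 = 26

26


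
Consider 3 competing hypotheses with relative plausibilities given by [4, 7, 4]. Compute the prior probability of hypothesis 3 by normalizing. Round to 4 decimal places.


Sum of weights = 4 + 7 + 4 = 15
Normalized prior for H3 = 4 / 15
= 0.2667

0.2667


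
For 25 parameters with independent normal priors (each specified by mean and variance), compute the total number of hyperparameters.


A normal prior has 2 hyperparameters per parameter.
Total = 25 * 2 = 50

50


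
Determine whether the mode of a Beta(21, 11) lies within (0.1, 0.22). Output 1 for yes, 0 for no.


First find the mode: (a-1)/(a+b-2) = 0.6667
Is 0.6667 in (0.1, 0.22)? 0

0


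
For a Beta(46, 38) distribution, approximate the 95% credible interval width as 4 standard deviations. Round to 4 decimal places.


Variance of Beta(a,b) = ab / ((a+b)^2 * (a+b+1))
= 46*38 / ((84)^2 * 85)
= 0.0029
SD = sqrt(0.0029) = 0.054
Width = 4 * SD = 0.2159

0.2159


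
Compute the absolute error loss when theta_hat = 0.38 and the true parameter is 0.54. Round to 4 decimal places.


L = |theta_hat - theta_true|
= |0.38 - 0.54| = 0.16

0.16


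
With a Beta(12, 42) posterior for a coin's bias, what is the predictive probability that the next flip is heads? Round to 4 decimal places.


The predictive probability equals the posterior mean.
P(next = heads) = alpha / (alpha + beta)
= 12 / 54 = 0.2222

0.2222


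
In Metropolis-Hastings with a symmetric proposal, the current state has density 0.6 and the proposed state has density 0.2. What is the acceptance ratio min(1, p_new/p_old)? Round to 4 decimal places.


Ratio = p_new / p_old = 0.2 / 0.6 = 0.3333
Acceptance = min(1, 0.3333) = 0.3333

0.3333


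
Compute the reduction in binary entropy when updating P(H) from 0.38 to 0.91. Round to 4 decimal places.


H_before = -p*log2(p) - (1-p)*log2(1-p) for p=0.38: 0.958
H_after for p=0.91: 0.4365
Reduction = 0.958 - 0.4365 = 0.5216

0.5216


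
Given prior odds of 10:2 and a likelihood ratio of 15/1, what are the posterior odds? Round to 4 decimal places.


Posterior odds = prior odds * LR
Prior odds = 10/2 = 5.0
LR = 15/1 = 15.0
Posterior odds = 5.0 * 15.0 = 75.0

75.0


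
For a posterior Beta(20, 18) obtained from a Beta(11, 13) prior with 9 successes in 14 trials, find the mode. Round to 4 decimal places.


Mode = (alpha - 1) / (alpha + beta - 2)
= 19 / 36
= 0.5278

0.5278


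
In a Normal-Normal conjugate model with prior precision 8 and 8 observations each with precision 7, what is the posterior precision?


Posterior precision = prior precision + n * observation precision
= 8 + 8 * 7
= 8 + 56 = 64

64


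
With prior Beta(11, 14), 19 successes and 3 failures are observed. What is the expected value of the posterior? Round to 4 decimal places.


Posterior = Beta(30, 17)
E[theta] = alpha/(alpha+beta)
= 30/47 = 0.6383

0.6383


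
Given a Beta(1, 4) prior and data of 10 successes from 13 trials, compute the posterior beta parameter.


Number of failures = 13 - 10 = 3
Posterior beta = 4 + 3 = 7

7


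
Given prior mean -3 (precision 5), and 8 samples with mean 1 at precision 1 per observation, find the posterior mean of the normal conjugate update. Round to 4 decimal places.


The posterior mean is a precision-weighted average of prior and data.
Post. prec. = 5 + 8 = 13
Post. mean = (-15 + 8)/13 = -7/13 = -0.5385

-0.5385


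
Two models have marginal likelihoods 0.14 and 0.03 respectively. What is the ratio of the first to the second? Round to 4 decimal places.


Evidence ratio = 0.14 / 0.03
= 4.6667

4.6667


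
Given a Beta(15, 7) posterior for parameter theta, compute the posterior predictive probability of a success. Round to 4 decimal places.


For a Beta-Bernoulli model, the predictive probability is the mean:
P(success) = 15/(15+7) = 15/22 = 0.6818

0.6818


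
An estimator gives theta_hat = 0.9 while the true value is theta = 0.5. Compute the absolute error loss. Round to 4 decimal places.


The absolute error loss is |theta_hat - theta|
= |0.9 - 0.5|
= 0.4

0.4


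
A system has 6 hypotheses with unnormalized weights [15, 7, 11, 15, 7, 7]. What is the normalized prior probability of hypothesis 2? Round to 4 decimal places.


The normalized prior is the weight divided by the total.
Total weight = 62
P(H2) = 7 / 62 = 0.1129

0.1129


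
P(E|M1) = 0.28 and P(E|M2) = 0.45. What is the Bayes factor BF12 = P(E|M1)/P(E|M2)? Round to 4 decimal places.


Bayes factor BF12 = P(E|M1) / P(E|M2)
= 0.28 / 0.45
= 0.6222

0.6222


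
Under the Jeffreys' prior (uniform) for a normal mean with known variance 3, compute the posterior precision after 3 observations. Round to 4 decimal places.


Prior precision = 0 (flat prior).
Post. prec. = 0 + n/var = 3/3 = 1.0

1.0


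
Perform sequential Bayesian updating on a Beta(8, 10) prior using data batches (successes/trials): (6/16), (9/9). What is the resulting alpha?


Accumulate successes: 15
Posterior alpha = prior alpha + sum of successes
= 8 + 15 = 23

23


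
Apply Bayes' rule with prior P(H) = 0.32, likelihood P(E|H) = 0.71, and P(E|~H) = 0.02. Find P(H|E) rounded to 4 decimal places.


Step 1: Compute marginal P(E) = P(E|H)P(H) + P(E|~H)P(~H)
= 0.71*0.32 + 0.02*0.68 = 0.2408
Step 2: P(H|E) = P(E|H)P(H)/P(E) = 0.2272/0.2408
= 0.9435

0.9435


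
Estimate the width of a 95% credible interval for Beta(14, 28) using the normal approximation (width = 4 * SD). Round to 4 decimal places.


For Beta(a,b): Var = ab/((a+b)^2(a+b+1))
Var = 0.0052, SD = 0.0719
Approximate 95% CI width = 4 * 0.0719 = 0.2876

0.2876


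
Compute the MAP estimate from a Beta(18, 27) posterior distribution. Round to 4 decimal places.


MAP = mode of Beta distribution
= (alpha - 1)/(alpha + beta - 2)
= (18-1)/(18+27-2)
= 17/43 = 0.3953

0.3953


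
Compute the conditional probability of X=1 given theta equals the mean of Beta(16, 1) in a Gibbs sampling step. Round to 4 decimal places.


Mean of Beta(16, 1) = 0.9412
P(X=1 | theta=0.9412) = 0.9412

0.9412


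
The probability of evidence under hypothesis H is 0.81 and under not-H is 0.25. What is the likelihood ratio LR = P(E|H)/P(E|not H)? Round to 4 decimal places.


LR = 0.81 / 0.25
= 3.24

3.24


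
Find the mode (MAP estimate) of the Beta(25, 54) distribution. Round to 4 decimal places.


For Beta(a,b) with a,b > 1:
Mode = (a-1)/(a+b-2) = (25-1)/(79-2)
= 24/77 = 0.3117

0.3117


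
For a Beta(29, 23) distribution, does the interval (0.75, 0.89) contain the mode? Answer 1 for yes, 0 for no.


Mode of Beta(a,b) = (a-1)/(a+b-2)
= (29-1)/(29+23-2) = 0.56
Check: 0.75 <= 0.56 <= 0.89?
Result: 0

0


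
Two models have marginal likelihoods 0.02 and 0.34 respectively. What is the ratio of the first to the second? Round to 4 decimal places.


Evidence ratio = 0.02 / 0.34
= 0.0588

0.0588


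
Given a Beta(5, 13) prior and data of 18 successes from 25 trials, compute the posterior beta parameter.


Number of failures = 25 - 18 = 7
Posterior beta = 13 + 7 = 20

20


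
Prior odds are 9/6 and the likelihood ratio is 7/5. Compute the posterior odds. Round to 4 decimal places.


Posterior odds = prior odds * likelihood ratio
= (9/6) * (7/5)
= 63 / 30
= 2.1

2.1


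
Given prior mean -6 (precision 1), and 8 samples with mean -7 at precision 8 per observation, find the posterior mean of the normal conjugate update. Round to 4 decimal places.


The posterior mean is a precision-weighted average of prior and data.
Post. prec. = 1 + 64 = 65
Post. mean = (-6 + -448)/65 = -454/65 = -6.9846

-6.9846


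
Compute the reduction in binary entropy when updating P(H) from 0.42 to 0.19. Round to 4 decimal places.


H_before = -p*log2(p) - (1-p)*log2(1-p) for p=0.42: 0.9815
H_after for p=0.19: 0.7015
Reduction = 0.9815 - 0.7015 = 0.28

0.28


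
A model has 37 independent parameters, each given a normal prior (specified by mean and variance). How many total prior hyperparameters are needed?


Each normal prior needs 2 hyperparameters (mean and variance).
Total = 2 * 37 = 74

74


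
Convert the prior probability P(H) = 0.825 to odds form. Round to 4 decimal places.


P(not H) = 1 - 0.825 = 0.175
Odds = 0.825 / 0.175 = 4.7143

4.7143


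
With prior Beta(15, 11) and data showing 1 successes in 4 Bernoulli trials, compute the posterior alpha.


Conjugate update: alpha_posterior = alpha_prior + k
= 15 + 1 = 16

16


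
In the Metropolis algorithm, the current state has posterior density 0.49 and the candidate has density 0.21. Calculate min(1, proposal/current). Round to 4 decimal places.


Ratio = 0.21/0.49 = 0.4286
Acceptance probability = min(1, 0.4286)
= 0.4286

0.4286


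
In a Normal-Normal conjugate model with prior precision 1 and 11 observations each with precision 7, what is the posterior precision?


Posterior precision = prior precision + n * observation precision
= 1 + 11 * 7
= 1 + 77 = 78

78


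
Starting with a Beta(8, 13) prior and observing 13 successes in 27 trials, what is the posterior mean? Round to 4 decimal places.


Posterior parameters: alpha = 8 + 13 = 21
beta = 13 + 14 = 27
Posterior mean = alpha / (alpha + beta) = 21 / 48
= 0.4375

0.4375


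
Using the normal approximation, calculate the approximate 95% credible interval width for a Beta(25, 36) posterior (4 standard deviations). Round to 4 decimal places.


Var(Beta) = 25*36/(61^2 * 62) = 0.0039
SD = 0.0625
Width ~ 4*SD = 0.2498

0.2498


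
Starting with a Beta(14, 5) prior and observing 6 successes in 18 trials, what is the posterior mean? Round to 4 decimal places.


Posterior parameters: alpha = 14 + 6 = 20
beta = 5 + 12 = 17
Posterior mean = alpha / (alpha + beta) = 20 / 37
= 0.5405

0.5405


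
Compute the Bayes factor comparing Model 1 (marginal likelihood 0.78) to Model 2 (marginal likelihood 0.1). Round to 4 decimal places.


BF12 = marginal likelihood of M1 / marginal likelihood of M2
= 0.78/0.1
= 7.8

7.8


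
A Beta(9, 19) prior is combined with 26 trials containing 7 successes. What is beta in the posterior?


In conjugate updating:
beta_posterior = beta_prior + (n - k)
= 19 + (26 - 7)
= 19 + 19 = 38

38


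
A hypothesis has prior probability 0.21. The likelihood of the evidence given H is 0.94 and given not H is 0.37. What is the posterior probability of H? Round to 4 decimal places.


Using Bayes' theorem:
P(E) = 0.21 * 0.94 + 0.79 * 0.37
P(E) = 0.4897
P(H|E) = (0.21 * 0.94) / 0.4897 = 0.4031

0.4031


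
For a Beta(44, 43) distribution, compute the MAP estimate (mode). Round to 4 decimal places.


MAP = mode = (a-1)/(a+b-2)
= (44-1)/(44+43-2)
= 43/85 = 0.5059

0.5059


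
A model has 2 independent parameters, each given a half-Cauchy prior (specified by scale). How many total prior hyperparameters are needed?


Each half-Cauchy prior needs 1 hyperparameter (scale).
Total = 1 * 2 = 2

2


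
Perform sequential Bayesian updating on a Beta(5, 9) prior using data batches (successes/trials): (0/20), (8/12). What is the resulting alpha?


Accumulate successes: 8
Posterior alpha = prior alpha + sum of successes
= 5 + 8 = 13

13


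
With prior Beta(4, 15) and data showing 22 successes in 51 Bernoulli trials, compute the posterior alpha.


Conjugate update: alpha_posterior = alpha_prior + k
= 4 + 22 = 26

26


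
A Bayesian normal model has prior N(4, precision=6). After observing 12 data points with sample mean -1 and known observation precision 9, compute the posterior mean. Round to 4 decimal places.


Posterior mean = (prior_precision * prior_mean + n * data_precision * data_mean) / (prior_precision + n * data_precision)
Numerator = 6*4 + 12*9*-1 = -84
Denominator = 6 + 12*9 = 114
Posterior mean = -0.7368

-0.7368


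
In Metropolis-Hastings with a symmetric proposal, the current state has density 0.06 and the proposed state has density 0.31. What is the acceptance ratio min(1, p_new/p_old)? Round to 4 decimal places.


Ratio = p_new / p_old = 0.31 / 0.06 = 5.1667
Acceptance = min(1, 5.1667) = 1.0

1.0


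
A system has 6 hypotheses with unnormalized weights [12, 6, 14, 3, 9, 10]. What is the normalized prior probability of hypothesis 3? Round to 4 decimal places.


The normalized prior is the weight divided by the total.
Total weight = 54
P(H3) = 14 / 54 = 0.2593

0.2593


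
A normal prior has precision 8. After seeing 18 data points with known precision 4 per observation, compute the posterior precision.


In the conjugate normal model, precisions add:
tau_posterior = tau_prior + n * tau_data
= 8 + 18*4 = 80

80


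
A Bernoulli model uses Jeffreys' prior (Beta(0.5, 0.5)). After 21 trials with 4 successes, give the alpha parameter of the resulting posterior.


Posterior = Beta(prior_alpha + successes, prior_beta + failures)
= Beta(0.5 + 4, 0.5 + 17)
Posterior alpha = 0.5 + k = 0.5 + 4 = 4.5

4.5


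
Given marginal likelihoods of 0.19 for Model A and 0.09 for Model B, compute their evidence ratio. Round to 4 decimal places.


Ratio = ML(A) / ML(B) = 0.19/0.09
= 2.1111

2.1111


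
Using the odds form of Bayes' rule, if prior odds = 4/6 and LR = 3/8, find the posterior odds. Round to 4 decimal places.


Bayes' rule in odds form: posterior odds = prior odds * LR
= (4 * 3) / (6 * 8)
= 12/48 = 0.25

0.25


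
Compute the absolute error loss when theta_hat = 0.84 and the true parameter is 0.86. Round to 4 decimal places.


L = |theta_hat - theta_true|
= |0.84 - 0.86| = 0.02

0.02


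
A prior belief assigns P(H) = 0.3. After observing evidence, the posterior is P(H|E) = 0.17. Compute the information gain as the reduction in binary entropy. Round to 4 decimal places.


H(prior) = -0.3*log2(0.3) - 0.7*log2(0.7)
= 0.8813
H(post) = -0.17*log2(0.17) - 0.83*log2(0.83)
= 0.6577
IG = 0.8813 - 0.6577 = 0.2236

0.2236


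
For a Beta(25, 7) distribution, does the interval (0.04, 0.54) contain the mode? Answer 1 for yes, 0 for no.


Mode of Beta(a,b) = (a-1)/(a+b-2)
= (25-1)/(25+7-2) = 0.8
Check: 0.04 <= 0.8 <= 0.54?
Result: 0

0


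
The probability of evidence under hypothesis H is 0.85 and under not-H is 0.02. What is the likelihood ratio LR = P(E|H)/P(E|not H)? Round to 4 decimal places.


LR = 0.85 / 0.02
= 42.5

42.5


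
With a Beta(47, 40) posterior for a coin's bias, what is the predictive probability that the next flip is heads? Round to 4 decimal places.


The predictive probability equals the posterior mean.
P(next = heads) = alpha / (alpha + beta)
= 47 / 87 = 0.5402

0.5402


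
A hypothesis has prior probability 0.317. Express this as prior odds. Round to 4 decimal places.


Odds = P(H) / P(not H) = 0.317 / 0.683
= 0.4641

0.4641


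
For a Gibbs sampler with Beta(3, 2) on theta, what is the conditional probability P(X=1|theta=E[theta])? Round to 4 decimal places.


E[theta] = 3/(3+2) = 0.6
P(X=1|theta) = theta = 0.6

0.6


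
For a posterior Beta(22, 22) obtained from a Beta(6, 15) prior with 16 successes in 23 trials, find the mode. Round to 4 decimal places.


Mode = (alpha - 1) / (alpha + beta - 2)
= 21 / 42
= 0.5

0.5


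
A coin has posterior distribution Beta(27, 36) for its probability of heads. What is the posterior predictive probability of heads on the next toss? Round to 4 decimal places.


Posterior predictive = E[theta] = alpha/(alpha+beta)
= 27/63
= 0.4286

0.4286


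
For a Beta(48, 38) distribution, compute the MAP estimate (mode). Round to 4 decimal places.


MAP = mode = (a-1)/(a+b-2)
= (48-1)/(48+38-2)
= 47/84 = 0.5595

0.5595


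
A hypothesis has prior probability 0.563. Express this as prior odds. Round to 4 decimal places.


Odds = P(H) / P(not H) = 0.563 / 0.437
= 1.2883

1.2883


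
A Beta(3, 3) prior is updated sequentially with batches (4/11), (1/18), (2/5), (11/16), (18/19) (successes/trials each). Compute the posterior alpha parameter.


Sequential conjugate updating is equivalent to a single batch update.
Total successes across all batches = 36
alpha_posterior = alpha_prior + total_successes = 3 + 36
= 39

39


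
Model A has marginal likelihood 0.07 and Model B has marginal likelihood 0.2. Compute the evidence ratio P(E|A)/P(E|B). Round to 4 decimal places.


Evidence ratio = P(E|A) / P(E|B)
= 0.07 / 0.2
= 0.35

0.35


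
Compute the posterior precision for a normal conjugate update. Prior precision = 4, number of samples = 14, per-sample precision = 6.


tau_post = tau_0 + n * tau
= 4 + 14 * 6 = 88

88


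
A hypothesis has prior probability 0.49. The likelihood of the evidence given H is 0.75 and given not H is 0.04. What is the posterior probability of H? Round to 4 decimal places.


Using Bayes' theorem:
P(E) = 0.49 * 0.75 + 0.51 * 0.04
P(E) = 0.3879
P(H|E) = (0.49 * 0.75) / 0.3879 = 0.9474

0.9474


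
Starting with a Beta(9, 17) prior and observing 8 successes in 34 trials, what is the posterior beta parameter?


Posterior beta = prior beta + failures
Failures = 34 - 8 = 26
beta_post = 17 + 26 = 43

43


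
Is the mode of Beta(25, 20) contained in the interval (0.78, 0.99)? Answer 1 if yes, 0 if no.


Mode = (a-1)/(a+b-2) = 24/43 = 0.5581
Interval: (0.78, 0.99)
Contains mode? 0

0


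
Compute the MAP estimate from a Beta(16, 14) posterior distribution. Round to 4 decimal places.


MAP = mode of Beta distribution
= (alpha - 1)/(alpha + beta - 2)
= (16-1)/(16+14-2)
= 15/28 = 0.5357

0.5357


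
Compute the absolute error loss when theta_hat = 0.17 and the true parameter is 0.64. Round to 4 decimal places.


L = |theta_hat - theta_true|
= |0.17 - 0.64| = 0.47

0.47


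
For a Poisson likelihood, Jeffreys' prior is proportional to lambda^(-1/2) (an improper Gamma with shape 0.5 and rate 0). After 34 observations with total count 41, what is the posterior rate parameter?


Jeffreys' prior for Poisson is proportional to lambda^(-1/2).
Posterior is Gamma(0.5 + S, 0 + n) = Gamma(0.5 + 41, 34).
Posterior rate = 0 + n = 34

34.0


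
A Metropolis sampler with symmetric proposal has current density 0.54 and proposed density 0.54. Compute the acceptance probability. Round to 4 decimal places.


For symmetric proposals, acceptance = min(1, pi(x*)/pi(x))
= min(1, 0.54/0.54)
= min(1, 1.0) = 1.0

1.0


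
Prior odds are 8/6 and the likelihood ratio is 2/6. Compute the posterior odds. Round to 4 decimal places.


Posterior odds = prior odds * likelihood ratio
= (8/6) * (2/6)
= 16 / 36
= 0.4444

0.4444


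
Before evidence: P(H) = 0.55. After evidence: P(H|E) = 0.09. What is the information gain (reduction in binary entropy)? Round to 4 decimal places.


Prior entropy = 0.9928
Posterior entropy = 0.4365
Information gain = 0.9928 - 0.4365 = 0.5563

0.5563


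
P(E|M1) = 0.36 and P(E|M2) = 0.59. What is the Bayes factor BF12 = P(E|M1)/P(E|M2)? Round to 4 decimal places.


Bayes factor BF12 = P(E|M1) / P(E|M2)
= 0.36 / 0.59
= 0.6102

0.6102


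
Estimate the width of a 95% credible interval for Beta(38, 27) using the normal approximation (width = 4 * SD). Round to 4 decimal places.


For Beta(a,b): Var = ab/((a+b)^2(a+b+1))
Var = 0.0037, SD = 0.0607
Approximate 95% CI width = 4 * 0.0607 = 0.2426

0.2426


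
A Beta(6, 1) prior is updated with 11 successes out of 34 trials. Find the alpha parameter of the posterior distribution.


In the Beta-Binomial conjugate update:
alpha_post = alpha_prior + successes
= 6 + 11
= 17

17


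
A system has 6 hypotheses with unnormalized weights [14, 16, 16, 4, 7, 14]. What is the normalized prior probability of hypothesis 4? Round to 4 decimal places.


The normalized prior is the weight divided by the total.
Total weight = 71
P(H4) = 4 / 71 = 0.0563

0.0563


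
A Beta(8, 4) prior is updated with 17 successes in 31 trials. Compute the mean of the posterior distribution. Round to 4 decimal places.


After update: Beta(25, 18)
Mean = 25 / (25 + 18) = 25 / 43
= 0.5814

0.5814


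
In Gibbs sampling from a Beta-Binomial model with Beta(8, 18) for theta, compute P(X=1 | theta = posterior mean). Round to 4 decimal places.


Posterior mean = alpha/(alpha+beta) = 8/26 = 0.3077
P(X=1|theta=mean) = theta = 0.3077

0.3077


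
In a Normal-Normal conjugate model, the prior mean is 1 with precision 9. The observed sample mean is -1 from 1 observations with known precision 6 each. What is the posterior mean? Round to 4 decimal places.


Posterior precision = tau0 + n*tau = 9 + 1*6 = 15
Posterior mean = (tau0*mu0 + n*tau*xbar) / posterior_precision
= (9*1 + 1*6*-1) / 15
= 3 / 15 = 0.2

0.2


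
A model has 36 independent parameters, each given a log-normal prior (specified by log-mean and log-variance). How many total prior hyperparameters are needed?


Each log-normal prior needs 2 hyperparameters (log-mean and log-variance).
Total = 2 * 36 = 72

72


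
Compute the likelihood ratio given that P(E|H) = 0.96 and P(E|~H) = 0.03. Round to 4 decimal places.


LR = P(E|H) / P(E|~H)
= 0.96 / 0.03 = 32.0

32.0


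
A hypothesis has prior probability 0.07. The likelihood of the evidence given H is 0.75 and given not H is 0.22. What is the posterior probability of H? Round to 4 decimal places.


Using Bayes' theorem:
P(E) = 0.07 * 0.75 + 0.93 * 0.22
P(E) = 0.2571
P(H|E) = (0.07 * 0.75) / 0.2571 = 0.2042

0.2042


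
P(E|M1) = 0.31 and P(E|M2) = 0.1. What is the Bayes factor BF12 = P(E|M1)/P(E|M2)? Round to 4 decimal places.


Bayes factor BF12 = P(E|M1) / P(E|M2)
= 0.31 / 0.1
= 3.1

3.1


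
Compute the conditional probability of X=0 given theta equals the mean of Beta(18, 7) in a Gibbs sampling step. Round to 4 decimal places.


Mean of Beta(18, 7) = 0.72
P(X=0 | theta=0.72) = 0.28

0.28


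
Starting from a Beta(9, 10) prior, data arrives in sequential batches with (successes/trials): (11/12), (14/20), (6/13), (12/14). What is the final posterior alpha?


In sequential Bayesian updating, we sum all successes.
Total successes = 43
Final alpha = 9 + 43 = 52

52


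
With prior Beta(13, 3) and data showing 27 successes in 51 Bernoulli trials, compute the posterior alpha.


Conjugate update: alpha_posterior = alpha_prior + k
= 13 + 27 = 40

40


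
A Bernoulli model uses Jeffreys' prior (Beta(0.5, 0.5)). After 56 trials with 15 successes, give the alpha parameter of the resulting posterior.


Posterior = Beta(prior_alpha + successes, prior_beta + failures)
= Beta(0.5 + 15, 0.5 + 41)
Posterior alpha = 0.5 + k = 0.5 + 15 = 15.5

15.5


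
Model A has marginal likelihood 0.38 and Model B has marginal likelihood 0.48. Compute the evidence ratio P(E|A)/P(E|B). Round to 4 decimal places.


Evidence ratio = P(E|A) / P(E|B)
= 0.38 / 0.48
= 0.7917

0.7917


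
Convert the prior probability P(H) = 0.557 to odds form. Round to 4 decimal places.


P(not H) = 1 - 0.557 = 0.443
Odds = 0.557 / 0.443 = 1.2573

1.2573


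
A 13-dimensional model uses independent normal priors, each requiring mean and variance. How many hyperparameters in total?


Per parameter: 2 (mean and variance).
Total = 13 * 2 = 26

26


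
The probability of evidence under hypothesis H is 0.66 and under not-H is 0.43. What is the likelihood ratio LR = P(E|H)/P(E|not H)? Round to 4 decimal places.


LR = 0.66 / 0.43
= 1.5349

1.5349


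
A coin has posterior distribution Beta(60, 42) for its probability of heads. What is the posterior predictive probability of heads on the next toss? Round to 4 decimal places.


Posterior predictive = E[theta] = alpha/(alpha+beta)
= 60/102
= 0.5882

0.5882


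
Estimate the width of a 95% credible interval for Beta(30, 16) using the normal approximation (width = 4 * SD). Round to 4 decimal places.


For Beta(a,b): Var = ab/((a+b)^2(a+b+1))
Var = 0.0048, SD = 0.0695
Approximate 95% CI width = 4 * 0.0695 = 0.2779

0.2779


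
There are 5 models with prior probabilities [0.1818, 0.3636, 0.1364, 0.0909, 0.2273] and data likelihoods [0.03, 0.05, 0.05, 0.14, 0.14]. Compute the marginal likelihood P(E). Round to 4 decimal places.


P(E) = sum over models of P(M_i) * P(E|M_i)
= 0.1818*0.03 + 0.3636*0.05 + 0.1364*0.05 + 0.0909*0.14 + 0.2273*0.14
= 0.075

0.075


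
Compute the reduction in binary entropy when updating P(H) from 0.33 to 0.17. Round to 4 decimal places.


H_before = -p*log2(p) - (1-p)*log2(1-p) for p=0.33: 0.9149
H_after for p=0.17: 0.6577
Reduction = 0.9149 - 0.6577 = 0.2572

0.2572


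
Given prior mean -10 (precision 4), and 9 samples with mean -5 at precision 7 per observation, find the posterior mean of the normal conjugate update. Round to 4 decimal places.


The posterior mean is a precision-weighted average of prior and data.
Post. prec. = 4 + 63 = 67
Post. mean = (-40 + -315)/67 = -355/67 = -5.2985

-5.2985


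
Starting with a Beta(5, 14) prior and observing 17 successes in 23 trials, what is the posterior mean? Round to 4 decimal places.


Posterior parameters: alpha = 5 + 17 = 22
beta = 14 + 6 = 20
Posterior mean = alpha / (alpha + beta) = 22 / 42
= 0.5238

0.5238


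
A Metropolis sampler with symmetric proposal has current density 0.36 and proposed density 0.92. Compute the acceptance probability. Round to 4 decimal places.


For symmetric proposals, acceptance = min(1, pi(x*)/pi(x))
= min(1, 0.92/0.36)
= min(1, 2.5556) = 1.0

1.0


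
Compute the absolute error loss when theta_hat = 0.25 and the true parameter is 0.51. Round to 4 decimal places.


L = |theta_hat - theta_true|
= |0.25 - 0.51| = 0.26

0.26


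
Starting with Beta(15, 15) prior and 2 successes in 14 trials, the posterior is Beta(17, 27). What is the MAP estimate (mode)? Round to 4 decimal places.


The mode of Beta(a, b) when a > 1 and b > 1 is (a-1)/(a+b-2)
= (17 - 1) / (17 + 27 - 2)
= 16 / 42
= 0.381

0.381


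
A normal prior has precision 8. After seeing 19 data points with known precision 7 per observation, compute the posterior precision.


In the conjugate normal model, precisions add:
tau_posterior = tau_prior + n * tau_data
= 8 + 19*7 = 141

141


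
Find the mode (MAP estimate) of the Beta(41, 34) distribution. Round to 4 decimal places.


For Beta(a,b) with a,b > 1:
Mode = (a-1)/(a+b-2) = (41-1)/(75-2)
= 40/73 = 0.5479

0.5479


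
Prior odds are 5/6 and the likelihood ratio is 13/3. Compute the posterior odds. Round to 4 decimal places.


Posterior odds = prior odds * likelihood ratio
= (5/6) * (13/3)
= 65 / 18
= 3.6111

3.6111


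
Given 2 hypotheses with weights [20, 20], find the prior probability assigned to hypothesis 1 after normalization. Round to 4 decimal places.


To normalize, divide each weight by the sum of all weights.
Sum = 40
Prior(H1) = 20/40 = 0.5

0.5


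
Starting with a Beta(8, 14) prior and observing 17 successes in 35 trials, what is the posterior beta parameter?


Posterior beta = prior beta + failures
Failures = 35 - 17 = 18
beta_post = 14 + 18 = 32

32


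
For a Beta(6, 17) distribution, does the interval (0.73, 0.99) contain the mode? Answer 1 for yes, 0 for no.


Mode of Beta(a,b) = (a-1)/(a+b-2)
= (6-1)/(6+17-2) = 0.2381
Check: 0.73 <= 0.2381 <= 0.99?
Result: 0

0


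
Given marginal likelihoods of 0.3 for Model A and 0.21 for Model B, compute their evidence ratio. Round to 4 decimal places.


Ratio = ML(A) / ML(B) = 0.3/0.21
= 1.4286

1.4286


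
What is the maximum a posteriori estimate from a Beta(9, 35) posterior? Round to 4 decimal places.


The MAP estimate equals the mode of the distribution.
Mode of Beta(a,b) = (a-1)/(a+b-2)
= 8/42
= 0.1905

0.1905


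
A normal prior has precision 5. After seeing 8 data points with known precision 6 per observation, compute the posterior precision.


In the conjugate normal model, precisions add:
tau_posterior = tau_prior + n * tau_data
= 5 + 8*6 = 53

53


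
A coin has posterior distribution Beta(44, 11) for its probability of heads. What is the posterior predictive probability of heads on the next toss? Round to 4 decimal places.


Posterior predictive = E[theta] = alpha/(alpha+beta)
= 44/55
= 0.8

0.8


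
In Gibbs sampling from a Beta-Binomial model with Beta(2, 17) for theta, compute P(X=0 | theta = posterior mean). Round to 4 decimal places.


Posterior mean = alpha/(alpha+beta) = 2/19 = 0.1053
P(X=0|theta=mean) = 1 - theta = 0.8947

0.8947


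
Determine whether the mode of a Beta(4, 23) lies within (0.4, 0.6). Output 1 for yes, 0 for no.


First find the mode: (a-1)/(a+b-2) = 0.12
Is 0.12 in (0.4, 0.6)? 0

0


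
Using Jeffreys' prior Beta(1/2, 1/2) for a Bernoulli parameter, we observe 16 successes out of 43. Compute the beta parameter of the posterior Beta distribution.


Conjugate update: Beta(0.5 + k, 0.5 + n - k).
k = 16, n - k = 27
Posterior beta = 0.5 + (n - k) = 0.5 + 27 = 27.5

27.5


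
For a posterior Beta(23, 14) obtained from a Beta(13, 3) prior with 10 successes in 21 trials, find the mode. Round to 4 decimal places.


Mode = (alpha - 1) / (alpha + beta - 2)
= 22 / 35
= 0.6286

0.6286


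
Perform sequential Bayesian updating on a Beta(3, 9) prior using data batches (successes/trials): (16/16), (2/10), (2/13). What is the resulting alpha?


Accumulate successes: 20
Posterior alpha = prior alpha + sum of successes
= 3 + 20 = 23

23


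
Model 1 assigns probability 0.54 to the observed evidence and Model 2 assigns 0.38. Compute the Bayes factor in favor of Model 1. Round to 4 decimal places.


BF = P(data|M1) / P(data|M2)
= 0.54 / 0.38 = 1.4211

1.4211


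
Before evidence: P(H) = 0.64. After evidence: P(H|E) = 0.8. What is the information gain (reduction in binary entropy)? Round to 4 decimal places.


Prior entropy = 0.9427
Posterior entropy = 0.7219
Information gain = 0.9427 - 0.7219 = 0.2208

0.2208


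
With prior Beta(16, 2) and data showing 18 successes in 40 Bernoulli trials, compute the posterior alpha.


Conjugate update: alpha_posterior = alpha_prior + k
= 16 + 18 = 34

34


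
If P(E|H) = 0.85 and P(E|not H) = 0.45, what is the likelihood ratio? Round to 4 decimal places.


Likelihood ratio = P(E|H) / P(E|not H)
= 0.85 / 0.45
= 1.8889

1.8889


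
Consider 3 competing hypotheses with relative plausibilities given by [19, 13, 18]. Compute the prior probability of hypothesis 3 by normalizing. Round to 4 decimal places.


Sum of weights = 19 + 13 + 18 = 50
Normalized prior for H3 = 18 / 50
= 0.36

0.36


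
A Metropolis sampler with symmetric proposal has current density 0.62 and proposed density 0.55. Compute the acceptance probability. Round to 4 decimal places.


For symmetric proposals, acceptance = min(1, pi(x*)/pi(x))
= min(1, 0.55/0.62)
= min(1, 0.8871) = 0.8871

0.8871


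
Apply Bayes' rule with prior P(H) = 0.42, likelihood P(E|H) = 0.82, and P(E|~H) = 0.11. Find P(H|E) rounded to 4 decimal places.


Step 1: Compute marginal P(E) = P(E|H)P(H) + P(E|~H)P(~H)
= 0.82*0.42 + 0.11*0.58 = 0.4082
Step 2: P(H|E) = P(E|H)P(H)/P(E) = 0.3444/0.4082
= 0.8437

0.8437


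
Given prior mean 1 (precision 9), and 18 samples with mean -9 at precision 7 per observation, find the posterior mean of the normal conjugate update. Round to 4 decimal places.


The posterior mean is a precision-weighted average of prior and data.
Post. prec. = 9 + 126 = 135
Post. mean = (9 + -1134)/135 = -1125/135 = -8.3333

-8.3333


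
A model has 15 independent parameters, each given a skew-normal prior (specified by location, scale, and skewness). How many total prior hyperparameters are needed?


Each skew-normal prior needs 3 hyperparameters (location, scale, and skewness).
Total = 3 * 15 = 45

45


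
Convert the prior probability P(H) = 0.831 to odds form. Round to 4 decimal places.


P(not H) = 1 - 0.831 = 0.169
Odds = 0.831 / 0.169 = 4.9172

4.9172


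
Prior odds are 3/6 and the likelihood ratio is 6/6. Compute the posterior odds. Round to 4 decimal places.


Posterior odds = prior odds * likelihood ratio
= (3/6) * (6/6)
= 18 / 36
= 0.5

0.5


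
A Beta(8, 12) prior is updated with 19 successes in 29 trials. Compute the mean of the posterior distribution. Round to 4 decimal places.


After update: Beta(27, 22)
Mean = 27 / (27 + 22) = 27 / 49
= 0.551

0.551


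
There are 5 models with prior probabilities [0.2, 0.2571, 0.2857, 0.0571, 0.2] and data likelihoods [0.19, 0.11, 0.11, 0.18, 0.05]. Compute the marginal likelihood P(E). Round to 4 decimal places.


P(E) = sum over models of P(M_i) * P(E|M_i)
= 0.2*0.19 + 0.2571*0.11 + 0.2857*0.11 + 0.0571*0.18 + 0.2*0.05
= 0.118

0.118


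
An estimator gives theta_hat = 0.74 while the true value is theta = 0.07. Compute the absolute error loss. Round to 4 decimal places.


The absolute error loss is |theta_hat - theta|
= |0.74 - 0.07|
= 0.67

0.67


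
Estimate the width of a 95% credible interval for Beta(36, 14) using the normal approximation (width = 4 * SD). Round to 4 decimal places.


For Beta(a,b): Var = ab/((a+b)^2(a+b+1))
Var = 0.004, SD = 0.0629
Approximate 95% CI width = 4 * 0.0629 = 0.2515

0.2515


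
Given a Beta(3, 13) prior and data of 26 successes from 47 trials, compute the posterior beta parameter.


Number of failures = 47 - 26 = 21
Posterior beta = 13 + 21 = 34

34


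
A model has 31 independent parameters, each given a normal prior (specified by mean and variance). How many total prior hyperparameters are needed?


Each normal prior needs 2 hyperparameters (mean and variance).
Total = 2 * 31 = 62

62


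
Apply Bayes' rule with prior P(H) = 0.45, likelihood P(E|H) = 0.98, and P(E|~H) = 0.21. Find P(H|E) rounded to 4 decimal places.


Step 1: Compute marginal P(E) = P(E|H)P(H) + P(E|~H)P(~H)
= 0.98*0.45 + 0.21*0.55 = 0.5565
Step 2: P(H|E) = P(E|H)P(H)/P(E) = 0.441/0.5565
= 0.7925

0.7925


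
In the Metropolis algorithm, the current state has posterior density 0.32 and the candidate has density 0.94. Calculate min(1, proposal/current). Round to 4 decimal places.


Ratio = 0.94/0.32 = 2.9375
Acceptance probability = min(1, 2.9375)
= 1.0

1.0


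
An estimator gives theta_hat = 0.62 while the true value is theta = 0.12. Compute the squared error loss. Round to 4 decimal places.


The squared error loss is (theta_hat - theta)^2
= (0.62 - 0.12)^2
= (0.5)^2 = 0.25

0.25


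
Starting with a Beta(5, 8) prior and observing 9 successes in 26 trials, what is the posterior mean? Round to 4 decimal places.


Posterior parameters: alpha = 5 + 9 = 14
beta = 8 + 17 = 25
Posterior mean = alpha / (alpha + beta) = 14 / 39
= 0.359

0.359


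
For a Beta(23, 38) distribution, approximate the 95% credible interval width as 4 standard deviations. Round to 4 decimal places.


Variance of Beta(a,b) = ab / ((a+b)^2 * (a+b+1))
= 23*38 / ((61)^2 * 62)
= 0.0038
SD = sqrt(0.0038) = 0.0616
Width = 4 * SD = 0.2462

0.2462


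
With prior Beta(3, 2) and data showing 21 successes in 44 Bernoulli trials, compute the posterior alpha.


Conjugate update: alpha_posterior = alpha_prior + k
= 3 + 21 = 24

24


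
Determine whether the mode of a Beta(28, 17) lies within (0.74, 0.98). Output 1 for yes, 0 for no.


First find the mode: (a-1)/(a+b-2) = 0.6279
Is 0.6279 in (0.74, 0.98)? 0

0


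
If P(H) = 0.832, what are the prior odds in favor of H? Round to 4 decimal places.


Prior odds = P(H) / (1 - P(H))
= 0.832 / 0.168
= 4.9524

4.9524


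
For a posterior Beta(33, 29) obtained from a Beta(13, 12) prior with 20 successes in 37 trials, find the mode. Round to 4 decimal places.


Mode = (alpha - 1) / (alpha + beta - 2)
= 32 / 60
= 0.5333

0.5333


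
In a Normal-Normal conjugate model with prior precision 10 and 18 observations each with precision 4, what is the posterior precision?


Posterior precision = prior precision + n * observation precision
= 10 + 18 * 4
= 10 + 72 = 82

82


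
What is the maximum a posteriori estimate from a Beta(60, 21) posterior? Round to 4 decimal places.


The MAP estimate equals the mode of the distribution.
Mode of Beta(a,b) = (a-1)/(a+b-2)
= 59/79
= 0.7468

0.7468


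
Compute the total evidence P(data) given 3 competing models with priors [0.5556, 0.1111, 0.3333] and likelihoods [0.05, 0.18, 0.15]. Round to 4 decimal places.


Marginal likelihood = sum P(model_i) * P(data|model_i)
Model 1: 0.5556 * 0.05 = 0.0278
Model 2: 0.1111 * 0.18 = 0.02
Model 3: 0.3333 * 0.15 = 0.05
Total = 0.0978

0.0978


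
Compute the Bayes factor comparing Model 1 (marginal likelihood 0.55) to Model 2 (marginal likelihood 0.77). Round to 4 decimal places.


BF12 = marginal likelihood of M1 / marginal likelihood of M2
= 0.55/0.77
= 0.7143

0.7143


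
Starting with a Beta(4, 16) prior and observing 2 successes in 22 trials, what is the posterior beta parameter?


Posterior beta = prior beta + failures
Failures = 22 - 2 = 20
beta_post = 16 + 20 = 36

36


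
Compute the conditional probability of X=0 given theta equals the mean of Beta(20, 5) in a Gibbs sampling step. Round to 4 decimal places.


Mean of Beta(20, 5) = 0.8
P(X=0 | theta=0.8) = 0.2

0.2


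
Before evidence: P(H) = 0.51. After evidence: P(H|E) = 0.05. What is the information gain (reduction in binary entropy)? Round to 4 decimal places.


Prior entropy = 0.9997
Posterior entropy = 0.2864
Information gain = 0.9997 - 0.2864 = 0.7133

0.7133


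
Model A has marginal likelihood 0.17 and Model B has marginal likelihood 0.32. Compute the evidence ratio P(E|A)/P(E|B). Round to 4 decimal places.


Evidence ratio = P(E|A) / P(E|B)
= 0.17 / 0.32
= 0.5312

0.5312


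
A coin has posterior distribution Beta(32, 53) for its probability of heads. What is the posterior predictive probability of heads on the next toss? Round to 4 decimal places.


Posterior predictive = E[theta] = alpha/(alpha+beta)
= 32/85
= 0.3765

0.3765


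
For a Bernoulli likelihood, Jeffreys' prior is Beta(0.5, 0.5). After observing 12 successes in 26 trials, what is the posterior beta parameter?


Jeffreys' prior for Bernoulli is Beta(0.5, 0.5).
Posterior is Beta(0.5 + k, 0.5 + n - k).
Posterior beta = 0.5 + (n - k) = 0.5 + 14 = 14.5

14.5


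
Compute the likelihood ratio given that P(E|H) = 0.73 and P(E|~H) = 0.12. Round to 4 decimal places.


LR = P(E|H) / P(E|~H)
= 0.73 / 0.12 = 6.0833

6.0833


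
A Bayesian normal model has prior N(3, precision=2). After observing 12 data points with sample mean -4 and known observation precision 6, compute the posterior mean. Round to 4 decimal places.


Posterior mean = (prior_precision * prior_mean + n * data_precision * data_mean) / (prior_precision + n * data_precision)
Numerator = 2*3 + 12*6*-4 = -282
Denominator = 2 + 12*6 = 74
Posterior mean = -3.8108

-3.8108
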